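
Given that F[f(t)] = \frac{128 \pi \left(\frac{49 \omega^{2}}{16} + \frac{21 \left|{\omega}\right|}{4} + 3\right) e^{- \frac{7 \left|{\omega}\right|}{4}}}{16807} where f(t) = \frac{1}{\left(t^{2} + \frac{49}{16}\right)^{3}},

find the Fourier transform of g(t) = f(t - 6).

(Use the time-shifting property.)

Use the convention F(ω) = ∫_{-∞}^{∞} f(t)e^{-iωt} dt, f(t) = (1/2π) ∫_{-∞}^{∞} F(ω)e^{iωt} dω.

F[g](ω) = \frac{8 \pi \left(49 \omega^{2} + 84 \left|{\omega}\right| + 48\right) e^{- 6 i \omega - \frac{7 \left|{\omega}\right|}{4}}}{16807}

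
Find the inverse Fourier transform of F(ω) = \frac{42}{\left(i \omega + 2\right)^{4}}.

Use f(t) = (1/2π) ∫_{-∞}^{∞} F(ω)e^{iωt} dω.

f(t) = 7 t^{3} e^{- 2 t} u\left(t\right)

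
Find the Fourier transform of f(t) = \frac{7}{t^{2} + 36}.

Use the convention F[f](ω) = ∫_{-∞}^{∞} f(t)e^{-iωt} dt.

F(ω) = \frac{7 \pi e^{- 6 \left|{\omega}\right|}}{6}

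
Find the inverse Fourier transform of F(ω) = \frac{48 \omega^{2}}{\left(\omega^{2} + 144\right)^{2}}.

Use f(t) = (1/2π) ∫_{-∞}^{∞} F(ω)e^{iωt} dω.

f(t) = \left(1 - 12 \left|{t}\right|\right) e^{- 12 \left|{t}\right|}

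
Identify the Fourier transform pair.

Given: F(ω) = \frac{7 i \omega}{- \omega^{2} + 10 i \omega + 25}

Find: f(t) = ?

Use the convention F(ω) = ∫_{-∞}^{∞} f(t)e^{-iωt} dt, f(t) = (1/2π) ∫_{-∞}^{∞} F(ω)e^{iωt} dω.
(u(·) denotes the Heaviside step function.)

f(t) = 7 \left(1 - 5 t\right) e^{- 5 t} u\left(t\right)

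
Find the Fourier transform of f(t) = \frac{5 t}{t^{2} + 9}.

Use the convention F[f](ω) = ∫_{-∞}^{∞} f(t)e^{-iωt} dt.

F(ω) = - 5 i \pi e^{- 3 \left|{\omega}\right|} \operatorname{sign}{\left(\omega \right)}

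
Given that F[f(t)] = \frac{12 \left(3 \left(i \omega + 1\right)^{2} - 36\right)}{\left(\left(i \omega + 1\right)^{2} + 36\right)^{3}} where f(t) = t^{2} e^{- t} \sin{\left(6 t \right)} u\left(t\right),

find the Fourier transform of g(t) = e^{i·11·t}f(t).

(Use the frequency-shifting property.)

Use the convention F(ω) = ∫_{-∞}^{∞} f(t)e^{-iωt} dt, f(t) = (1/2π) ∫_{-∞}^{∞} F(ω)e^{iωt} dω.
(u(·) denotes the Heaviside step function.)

F[g](ω) = \frac{36 \left(\left(i \left(\omega - 11\right) + 1\right)^{2} - 12\right)}{\left(\left(i \left(\omega - 11\right) + 1\right)^{2} + 36\right)^{3}}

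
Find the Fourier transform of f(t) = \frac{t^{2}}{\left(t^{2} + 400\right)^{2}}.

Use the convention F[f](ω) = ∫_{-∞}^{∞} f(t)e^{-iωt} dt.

F(ω) = \frac{\pi \left(1 - 20 \left|{\omega}\right|\right) e^{- 20 \left|{\omega}\right|}}{40}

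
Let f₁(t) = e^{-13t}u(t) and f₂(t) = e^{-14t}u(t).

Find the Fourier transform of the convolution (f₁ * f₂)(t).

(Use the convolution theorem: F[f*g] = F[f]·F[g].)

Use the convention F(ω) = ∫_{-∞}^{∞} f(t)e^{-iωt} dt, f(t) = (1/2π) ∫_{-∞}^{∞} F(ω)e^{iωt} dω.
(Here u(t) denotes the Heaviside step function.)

F[f₁*f₂](ω) = \frac{1}{\left(i \omega + 13\right) \left(i \omega + 14\right)}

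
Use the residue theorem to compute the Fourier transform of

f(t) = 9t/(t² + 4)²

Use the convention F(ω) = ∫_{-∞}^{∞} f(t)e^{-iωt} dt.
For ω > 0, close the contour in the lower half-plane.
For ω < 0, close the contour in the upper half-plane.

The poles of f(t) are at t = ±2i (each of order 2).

Let g(z) = f(z)e^{-iωz}; for large |z| the factor e^{-iωz} decays in the lower half-plane when ω > 0 and in the upper half-plane when ω < 0.

Case ω > 0 (lower half-plane, clockwise contour ⇒ F(ω) = -2πi·ΣRes):
  Res_{z = - 2 i} g(z) = \frac{9 \omega e^{- 2 \omega}}{8} (pole of order 2)
  F(ω) = -2πi·ΣRes = - \frac{9 i \pi \omega e^{- 2 \omega}}{4}

Case ω < 0 (upper half-plane, counterclockwise contour ⇒ F(ω) = +2πi·ΣRes):
  Res_{z = 2 i} g(z) = - \frac{9 \omega e^{2 \omega}}{8} (pole of order 2)
  F(ω) = 2πi·ΣRes = - \frac{9 i \pi \omega e^{2 \omega}}{4}

Both cases combine into a single formula in |ω|:

F(ω) = - \frac{9 i \pi \omega e^{- 2 \left|{\omega}\right|}}{4}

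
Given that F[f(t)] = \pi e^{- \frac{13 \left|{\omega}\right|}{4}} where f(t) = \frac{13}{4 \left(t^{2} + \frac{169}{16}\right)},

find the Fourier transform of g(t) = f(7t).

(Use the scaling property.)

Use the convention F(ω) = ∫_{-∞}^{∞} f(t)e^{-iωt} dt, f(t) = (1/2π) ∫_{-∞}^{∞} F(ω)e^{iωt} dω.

F[g](ω) = \frac{\pi e^{- \frac{13 \left|{\omega}\right|}{28}}}{7}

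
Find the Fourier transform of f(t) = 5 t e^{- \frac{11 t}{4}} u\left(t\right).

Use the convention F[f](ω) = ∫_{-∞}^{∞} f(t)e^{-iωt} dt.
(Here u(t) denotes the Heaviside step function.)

F(ω) = \frac{80}{\left(4 i \omega + 11\right)^{2}}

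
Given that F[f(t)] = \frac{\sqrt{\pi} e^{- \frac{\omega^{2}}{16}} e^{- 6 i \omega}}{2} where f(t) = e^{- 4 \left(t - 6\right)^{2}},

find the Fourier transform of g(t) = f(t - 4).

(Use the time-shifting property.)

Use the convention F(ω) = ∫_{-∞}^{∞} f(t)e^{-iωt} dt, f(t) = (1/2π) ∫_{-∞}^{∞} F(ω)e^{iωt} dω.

F[g](ω) = \frac{\sqrt{\pi} e^{- \frac{\omega \left(\omega + 160 i\right)}{16}}}{2}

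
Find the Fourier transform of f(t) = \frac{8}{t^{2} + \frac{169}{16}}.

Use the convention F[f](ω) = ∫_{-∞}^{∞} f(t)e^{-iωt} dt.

F(ω) = \frac{32 \pi e^{- \frac{13 \left|{\omega}\right|}{4}}}{13}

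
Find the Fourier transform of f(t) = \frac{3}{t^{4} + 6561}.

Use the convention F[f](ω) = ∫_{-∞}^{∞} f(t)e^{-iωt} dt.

F(ω) = \frac{\pi e^{- \frac{9 \sqrt{2} \left|{\omega}\right|}{2}} \sin{\left(\frac{9 \sqrt{2} \left|{\omega}\right|}{2} + \frac{\pi}{4} \right)}}{243}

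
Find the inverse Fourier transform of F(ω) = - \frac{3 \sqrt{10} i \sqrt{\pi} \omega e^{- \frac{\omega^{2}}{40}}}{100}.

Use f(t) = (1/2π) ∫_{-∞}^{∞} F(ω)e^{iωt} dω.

f(t) = 6 t e^{- 10 t^{2}}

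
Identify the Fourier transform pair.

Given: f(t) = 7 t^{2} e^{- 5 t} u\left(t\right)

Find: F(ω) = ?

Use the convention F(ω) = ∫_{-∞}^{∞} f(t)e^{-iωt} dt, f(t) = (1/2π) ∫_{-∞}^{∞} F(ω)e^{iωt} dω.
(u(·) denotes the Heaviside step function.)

F(ω) = \frac{14}{\left(i \omega + 5\right)^{3}}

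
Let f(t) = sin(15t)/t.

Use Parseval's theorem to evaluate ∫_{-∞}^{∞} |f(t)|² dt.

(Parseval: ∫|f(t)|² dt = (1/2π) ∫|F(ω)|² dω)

∫|f(t)|² dt = 15 \pi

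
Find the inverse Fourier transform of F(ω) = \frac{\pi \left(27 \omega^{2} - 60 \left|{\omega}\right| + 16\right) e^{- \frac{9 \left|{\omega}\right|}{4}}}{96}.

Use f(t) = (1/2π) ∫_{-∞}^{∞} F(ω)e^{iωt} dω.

f(t) = \frac{t^{4}}{\left(t^{2} + \frac{81}{16}\right)^{3}}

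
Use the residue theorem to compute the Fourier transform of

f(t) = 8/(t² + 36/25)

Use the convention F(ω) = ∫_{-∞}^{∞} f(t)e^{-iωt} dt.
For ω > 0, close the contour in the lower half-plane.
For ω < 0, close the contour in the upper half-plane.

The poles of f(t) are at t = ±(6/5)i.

Let g(z) = f(z)e^{-iωz}; for large |z| the factor e^{-iωz} decays in the lower half-plane when ω > 0 and in the upper half-plane when ω < 0.

Case ω > 0 (lower half-plane, clockwise contour ⇒ F(ω) = -2πi·ΣRes):
  Res_{z = - \frac{6 i}{5}} g(z) = \frac{10 i e^{- \frac{6 \omega}{5}}}{3}
  F(ω) = -2πi·ΣRes = \frac{20 \pi e^{- \frac{6 \omega}{5}}}{3}

Case ω < 0 (upper half-plane, counterclockwise contour ⇒ F(ω) = +2πi·ΣRes):
  Res_{z = \frac{6 i}{5}} g(z) = - \frac{10 i e^{\frac{6 \omega}{5}}}{3}
  F(ω) = 2πi·ΣRes = \frac{20 \pi e^{\frac{6 \omega}{5}}}{3}

Both cases combine into a single formula in |ω|:

F(ω) = \frac{20 \pi e^{- \frac{6 \left|{\omega}\right|}{5}}}{3}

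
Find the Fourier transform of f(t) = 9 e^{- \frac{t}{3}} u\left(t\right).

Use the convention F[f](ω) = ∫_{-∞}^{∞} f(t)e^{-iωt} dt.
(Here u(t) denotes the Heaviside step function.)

F(ω) = \frac{27}{3 i \omega + 1}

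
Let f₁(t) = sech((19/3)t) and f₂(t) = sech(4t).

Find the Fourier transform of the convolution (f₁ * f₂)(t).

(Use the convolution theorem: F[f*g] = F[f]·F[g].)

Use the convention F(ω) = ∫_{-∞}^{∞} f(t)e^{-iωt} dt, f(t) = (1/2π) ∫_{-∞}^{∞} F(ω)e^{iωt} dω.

F[f₁*f₂](ω) = \frac{3 \pi^{2}}{76 \cosh{\left(\frac{3 \pi \omega}{38} \right)} \cosh{\left(\frac{\pi \omega}{8} \right)}}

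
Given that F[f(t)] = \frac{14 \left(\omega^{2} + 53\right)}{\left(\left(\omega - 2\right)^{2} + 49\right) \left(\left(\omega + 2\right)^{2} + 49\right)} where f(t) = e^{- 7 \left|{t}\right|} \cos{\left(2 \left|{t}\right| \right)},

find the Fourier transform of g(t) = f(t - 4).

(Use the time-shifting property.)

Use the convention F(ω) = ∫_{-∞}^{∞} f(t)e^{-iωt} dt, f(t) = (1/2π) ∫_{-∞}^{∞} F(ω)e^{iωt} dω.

F[g](ω) = \frac{14 \left(\omega^{2} + 53\right) e^{- 4 i \omega}}{\omega^{4} + 90 \omega^{2} + 2809}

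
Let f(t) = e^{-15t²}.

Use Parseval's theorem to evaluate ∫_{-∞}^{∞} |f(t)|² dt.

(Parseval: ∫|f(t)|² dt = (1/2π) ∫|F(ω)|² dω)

∫|f(t)|² dt = \frac{\sqrt{30} \sqrt{\pi}}{30}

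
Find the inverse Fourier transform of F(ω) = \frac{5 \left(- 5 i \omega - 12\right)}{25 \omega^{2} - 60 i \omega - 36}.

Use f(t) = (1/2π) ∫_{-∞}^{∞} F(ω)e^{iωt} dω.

f(t) = \left(\frac{6 t}{5} + 1\right) e^{- \frac{6 t}{5}} u\left(t\right)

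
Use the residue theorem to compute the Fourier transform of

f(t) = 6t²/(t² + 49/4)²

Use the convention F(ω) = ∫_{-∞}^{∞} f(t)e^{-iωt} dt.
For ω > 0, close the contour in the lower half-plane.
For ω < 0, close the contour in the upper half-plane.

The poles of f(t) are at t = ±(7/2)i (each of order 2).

Let g(z) = f(z)e^{-iωz}; for large |z| the factor e^{-iωz} decays in the lower half-plane when ω > 0 and in the upper half-plane when ω < 0.

Case ω > 0 (lower half-plane, clockwise contour ⇒ F(ω) = -2πi·ΣRes):
  Res_{z = - \frac{7 i}{2}} g(z) = \frac{3 i \left(2 - 7 \omega\right) e^{- \frac{7 \omega}{2}}}{14} (pole of order 2)
  F(ω) = -2πi·ΣRes = \frac{3 \pi \left(2 - 7 \omega\right) e^{- \frac{7 \omega}{2}}}{7}

Case ω < 0 (upper half-plane, counterclockwise contour ⇒ F(ω) = +2πi·ΣRes):
  Res_{z = \frac{7 i}{2}} g(z) = \frac{3 i \left(- 7 \omega - 2\right) e^{\frac{7 \omega}{2}}}{14} (pole of order 2)
  F(ω) = 2πi·ΣRes = \frac{3 \pi \left(7 \omega + 2\right) e^{\frac{7 \omega}{2}}}{7}

Both cases combine into a single formula in |ω|:

F(ω) = \frac{3 \pi \left(2 - 7 \left|{\omega}\right|\right) e^{- \frac{7 \left|{\omega}\right|}{2}}}{7}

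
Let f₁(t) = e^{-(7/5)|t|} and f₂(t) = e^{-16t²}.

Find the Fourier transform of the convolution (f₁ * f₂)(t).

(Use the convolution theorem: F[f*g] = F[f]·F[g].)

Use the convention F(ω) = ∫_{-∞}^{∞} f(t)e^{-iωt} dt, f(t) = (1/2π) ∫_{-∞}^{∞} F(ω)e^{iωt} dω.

F[f₁*f₂](ω) = \frac{35 \sqrt{\pi} e^{- \frac{\omega^{2}}{64}}}{2 \left(25 \omega^{2} + 49\right)}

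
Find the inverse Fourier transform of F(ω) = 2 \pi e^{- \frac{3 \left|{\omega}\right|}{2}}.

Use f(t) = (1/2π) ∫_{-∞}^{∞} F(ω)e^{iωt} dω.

f(t) = \frac{3}{t^{2} + \frac{9}{4}}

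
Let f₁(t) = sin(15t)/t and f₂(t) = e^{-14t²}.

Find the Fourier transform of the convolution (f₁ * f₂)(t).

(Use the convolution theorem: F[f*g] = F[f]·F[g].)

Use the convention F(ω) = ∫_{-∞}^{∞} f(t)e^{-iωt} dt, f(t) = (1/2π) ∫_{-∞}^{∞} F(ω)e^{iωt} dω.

F[f₁*f₂](ω) = \begin{cases} \frac{\sqrt{14} \pi^{\frac{3}{2}} e^{- \frac{\omega^{2}}{56}}}{14} & \text{for}\: \omega > -15 \wedge \omega < 15 \\0 & \text{otherwise} \end{cases}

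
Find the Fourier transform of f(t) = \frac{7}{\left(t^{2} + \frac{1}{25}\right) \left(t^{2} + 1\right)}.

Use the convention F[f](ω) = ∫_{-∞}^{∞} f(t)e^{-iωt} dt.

F(ω) = - \frac{175 \pi e^{- \left|{\omega}\right|}}{24} + \frac{875 \pi e^{- \frac{\left|{\omega}\right|}{5}}}{24}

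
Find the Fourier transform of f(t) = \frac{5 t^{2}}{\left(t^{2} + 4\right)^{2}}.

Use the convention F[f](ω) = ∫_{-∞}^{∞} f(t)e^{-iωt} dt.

F(ω) = \frac{5 \pi \left(1 - 2 \left|{\omega}\right|\right) e^{- 2 \left|{\omega}\right|}}{4}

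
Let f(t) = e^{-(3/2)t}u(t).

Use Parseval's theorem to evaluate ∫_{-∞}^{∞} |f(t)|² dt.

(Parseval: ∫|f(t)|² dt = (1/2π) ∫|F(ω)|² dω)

∫|f(t)|² dt = \frac{1}{3}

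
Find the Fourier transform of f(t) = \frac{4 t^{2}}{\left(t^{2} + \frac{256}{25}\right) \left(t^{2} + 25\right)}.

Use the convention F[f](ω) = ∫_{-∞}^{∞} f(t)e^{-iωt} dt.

F(ω) = \frac{500 \pi e^{- 5 \left|{\omega}\right|}}{369} - \frac{320 \pi e^{- \frac{16 \left|{\omega}\right|}{5}}}{369}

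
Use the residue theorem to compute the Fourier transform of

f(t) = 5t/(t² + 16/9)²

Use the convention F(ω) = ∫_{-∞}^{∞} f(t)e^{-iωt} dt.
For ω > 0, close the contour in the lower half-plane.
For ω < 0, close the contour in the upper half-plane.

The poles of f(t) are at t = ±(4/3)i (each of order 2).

Let g(z) = f(z)e^{-iωz}; for large |z| the factor e^{-iωz} decays in the lower half-plane when ω > 0 and in the upper half-plane when ω < 0.

Case ω > 0 (lower half-plane, clockwise contour ⇒ F(ω) = -2πi·ΣRes):
  Res_{z = - \frac{4 i}{3}} g(z) = \frac{15 \omega e^{- \frac{4 \omega}{3}}}{16} (pole of order 2)
  F(ω) = -2πi·ΣRes = - \frac{15 i \pi \omega e^{- \frac{4 \omega}{3}}}{8}

Case ω < 0 (upper half-plane, counterclockwise contour ⇒ F(ω) = +2πi·ΣRes):
  Res_{z = \frac{4 i}{3}} g(z) = - \frac{15 \omega e^{\frac{4 \omega}{3}}}{16} (pole of order 2)
  F(ω) = 2πi·ΣRes = - \frac{15 i \pi \omega e^{\frac{4 \omega}{3}}}{8}

Both cases combine into a single formula in |ω|:

F(ω) = - \frac{15 i \pi \omega e^{- \frac{4 \left|{\omega}\right|}{3}}}{8}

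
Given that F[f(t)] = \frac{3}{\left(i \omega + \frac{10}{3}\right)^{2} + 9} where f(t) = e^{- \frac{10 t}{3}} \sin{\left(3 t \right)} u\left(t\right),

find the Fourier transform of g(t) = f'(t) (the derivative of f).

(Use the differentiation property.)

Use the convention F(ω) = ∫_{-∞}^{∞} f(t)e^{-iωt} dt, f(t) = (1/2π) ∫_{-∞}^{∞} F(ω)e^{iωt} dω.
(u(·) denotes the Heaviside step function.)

F[g](ω) = \frac{27 i \omega}{\left(3 i \omega + 10\right)^{2} + 81}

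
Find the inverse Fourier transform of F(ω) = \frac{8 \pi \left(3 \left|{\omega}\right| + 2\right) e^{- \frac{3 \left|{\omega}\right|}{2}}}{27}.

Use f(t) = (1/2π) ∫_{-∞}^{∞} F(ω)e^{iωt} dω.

f(t) = \frac{4}{\left(t^{2} + \frac{9}{4}\right)^{2}}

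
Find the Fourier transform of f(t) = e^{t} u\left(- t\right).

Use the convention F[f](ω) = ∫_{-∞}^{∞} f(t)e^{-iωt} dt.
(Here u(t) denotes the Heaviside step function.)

F(ω) = \frac{i}{\omega + i}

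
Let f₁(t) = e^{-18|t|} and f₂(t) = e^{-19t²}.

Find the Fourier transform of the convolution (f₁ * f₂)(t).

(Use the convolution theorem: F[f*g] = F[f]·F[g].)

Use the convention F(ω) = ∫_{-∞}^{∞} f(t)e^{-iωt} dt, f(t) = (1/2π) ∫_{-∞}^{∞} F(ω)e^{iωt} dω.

F[f₁*f₂](ω) = \frac{36 \sqrt{19} \sqrt{\pi} e^{- \frac{\omega^{2}}{76}}}{19 \left(\omega^{2} + 324\right)}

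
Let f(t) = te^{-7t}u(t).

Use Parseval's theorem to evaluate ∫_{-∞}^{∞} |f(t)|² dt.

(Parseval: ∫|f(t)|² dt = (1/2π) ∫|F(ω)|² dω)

∫|f(t)|² dt = \frac{1}{1372}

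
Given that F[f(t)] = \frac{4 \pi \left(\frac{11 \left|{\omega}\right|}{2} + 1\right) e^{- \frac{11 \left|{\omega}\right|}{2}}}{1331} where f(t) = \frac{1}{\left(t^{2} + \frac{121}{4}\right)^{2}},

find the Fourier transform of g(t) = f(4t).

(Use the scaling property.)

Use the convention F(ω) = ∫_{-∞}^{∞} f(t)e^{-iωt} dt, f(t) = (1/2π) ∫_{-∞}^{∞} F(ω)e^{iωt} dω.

F[g](ω) = \frac{\pi \left(11 \left|{\omega}\right| + 8\right) e^{- \frac{11 \left|{\omega}\right|}{8}}}{10648}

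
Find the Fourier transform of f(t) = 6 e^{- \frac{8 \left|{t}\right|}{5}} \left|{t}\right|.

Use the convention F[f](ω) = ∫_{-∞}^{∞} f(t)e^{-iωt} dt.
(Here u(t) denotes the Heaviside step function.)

F(ω) = \frac{300 \left(64 - 25 \omega^{2}\right)}{\left(25 \omega^{2} + 64\right)^{2}}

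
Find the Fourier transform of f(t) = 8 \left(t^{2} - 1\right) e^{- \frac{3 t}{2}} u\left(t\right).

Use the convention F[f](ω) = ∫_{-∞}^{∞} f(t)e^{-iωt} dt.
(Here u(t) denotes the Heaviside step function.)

F(ω) = \frac{16 \left(16 i \omega - \left(2 i \omega + 3\right)^{3} + 24\right)}{\left(2 i \omega + 3\right)^{4}}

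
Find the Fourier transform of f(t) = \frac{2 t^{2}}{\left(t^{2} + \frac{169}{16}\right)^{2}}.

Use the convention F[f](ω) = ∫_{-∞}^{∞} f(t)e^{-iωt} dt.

F(ω) = \frac{\pi \left(4 - 13 \left|{\omega}\right|\right) e^{- \frac{13 \left|{\omega}\right|}{4}}}{13}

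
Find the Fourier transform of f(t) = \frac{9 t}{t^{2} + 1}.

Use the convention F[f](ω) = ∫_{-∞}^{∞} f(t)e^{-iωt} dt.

F(ω) = - 9 i \pi e^{- \left|{\omega}\right|} \operatorname{sign}{\left(\omega \right)}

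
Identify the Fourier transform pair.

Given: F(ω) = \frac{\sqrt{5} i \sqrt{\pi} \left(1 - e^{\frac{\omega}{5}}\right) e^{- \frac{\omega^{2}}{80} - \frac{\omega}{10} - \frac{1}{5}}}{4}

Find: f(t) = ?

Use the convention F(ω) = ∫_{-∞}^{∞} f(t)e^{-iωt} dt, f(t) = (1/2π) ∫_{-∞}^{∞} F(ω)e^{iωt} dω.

f(t) = 5 e^{- 20 t^{2}} \sin{\left(4 t \right)}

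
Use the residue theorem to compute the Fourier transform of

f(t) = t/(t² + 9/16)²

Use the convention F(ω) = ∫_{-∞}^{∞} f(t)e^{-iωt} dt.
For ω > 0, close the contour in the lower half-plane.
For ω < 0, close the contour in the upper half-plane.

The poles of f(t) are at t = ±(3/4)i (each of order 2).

Let g(z) = f(z)e^{-iωz}; for large |z| the factor e^{-iωz} decays in the lower half-plane when ω > 0 and in the upper half-plane when ω < 0.

Case ω > 0 (lower half-plane, clockwise contour ⇒ F(ω) = -2πi·ΣRes):
  Res_{z = - \frac{3 i}{4}} g(z) = \frac{\omega e^{- \frac{3 \omega}{4}}}{3} (pole of order 2)
  F(ω) = -2πi·ΣRes = - \frac{2 i \pi \omega e^{- \frac{3 \omega}{4}}}{3}

Case ω < 0 (upper half-plane, counterclockwise contour ⇒ F(ω) = +2πi·ΣRes):
  Res_{z = \frac{3 i}{4}} g(z) = - \frac{\omega e^{\frac{3 \omega}{4}}}{3} (pole of order 2)
  F(ω) = 2πi·ΣRes = - \frac{2 i \pi \omega e^{\frac{3 \omega}{4}}}{3}

Both cases combine into a single formula in |ω|:

F(ω) = - \frac{2 i \pi \omega e^{- \frac{3 \left|{\omega}\right|}{4}}}{3}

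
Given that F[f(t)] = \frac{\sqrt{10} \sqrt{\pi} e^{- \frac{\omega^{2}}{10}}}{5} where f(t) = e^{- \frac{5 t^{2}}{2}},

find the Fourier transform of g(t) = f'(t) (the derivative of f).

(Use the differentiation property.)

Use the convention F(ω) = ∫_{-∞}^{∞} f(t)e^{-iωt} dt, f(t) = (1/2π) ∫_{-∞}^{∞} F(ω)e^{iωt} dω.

F[g](ω) = \frac{\sqrt{10} i \sqrt{\pi} \omega e^{- \frac{\omega^{2}}{10}}}{5}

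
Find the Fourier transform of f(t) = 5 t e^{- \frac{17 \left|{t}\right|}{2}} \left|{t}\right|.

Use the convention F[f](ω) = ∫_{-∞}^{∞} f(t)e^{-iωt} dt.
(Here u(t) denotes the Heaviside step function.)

F(ω) = \frac{320 i \omega \left(4 \omega^{2} - 867\right)}{\left(4 \omega^{2} + 289\right)^{3}}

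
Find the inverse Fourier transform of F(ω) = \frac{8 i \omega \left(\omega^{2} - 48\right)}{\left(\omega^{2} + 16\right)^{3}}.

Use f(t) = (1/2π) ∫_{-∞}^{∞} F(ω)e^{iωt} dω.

f(t) = 2 t e^{- 4 \left|{t}\right|} \left|{t}\right|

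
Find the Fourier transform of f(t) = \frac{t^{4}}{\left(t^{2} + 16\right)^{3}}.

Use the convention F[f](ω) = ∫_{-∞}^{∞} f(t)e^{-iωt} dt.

F(ω) = \frac{\pi \left(16 \omega^{2} - 20 \left|{\omega}\right| + 3\right) e^{- 4 \left|{\omega}\right|}}{32}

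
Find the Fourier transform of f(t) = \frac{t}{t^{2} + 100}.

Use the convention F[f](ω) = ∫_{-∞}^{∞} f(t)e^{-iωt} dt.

F(ω) = - i \pi e^{- 10 \left|{\omega}\right|} \operatorname{sign}{\left(\omega \right)}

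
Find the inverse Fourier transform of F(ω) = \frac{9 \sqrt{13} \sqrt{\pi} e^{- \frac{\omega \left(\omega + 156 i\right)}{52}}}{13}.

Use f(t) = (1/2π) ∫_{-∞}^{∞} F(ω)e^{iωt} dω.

f(t) = 9 e^{- 13 \left(t - 3\right)^{2}}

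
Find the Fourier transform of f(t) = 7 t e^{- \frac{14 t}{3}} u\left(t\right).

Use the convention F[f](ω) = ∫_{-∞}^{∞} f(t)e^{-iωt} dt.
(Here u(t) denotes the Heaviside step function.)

F(ω) = \frac{63}{\left(3 i \omega + 14\right)^{2}}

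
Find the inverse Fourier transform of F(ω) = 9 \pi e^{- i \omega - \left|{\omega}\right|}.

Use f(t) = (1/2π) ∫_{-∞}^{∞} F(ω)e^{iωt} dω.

f(t) = \frac{9}{\left(t - 1\right)^{2} + 1}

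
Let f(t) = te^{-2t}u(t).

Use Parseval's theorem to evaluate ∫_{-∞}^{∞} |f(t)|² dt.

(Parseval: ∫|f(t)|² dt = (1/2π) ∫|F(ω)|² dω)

∫|f(t)|² dt = \frac{1}{32}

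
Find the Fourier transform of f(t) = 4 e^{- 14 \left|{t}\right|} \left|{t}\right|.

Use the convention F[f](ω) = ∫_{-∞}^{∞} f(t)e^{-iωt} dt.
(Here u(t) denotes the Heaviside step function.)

F(ω) = \frac{8 \left(196 - \omega^{2}\right)}{\left(\omega^{2} + 196\right)^{2}}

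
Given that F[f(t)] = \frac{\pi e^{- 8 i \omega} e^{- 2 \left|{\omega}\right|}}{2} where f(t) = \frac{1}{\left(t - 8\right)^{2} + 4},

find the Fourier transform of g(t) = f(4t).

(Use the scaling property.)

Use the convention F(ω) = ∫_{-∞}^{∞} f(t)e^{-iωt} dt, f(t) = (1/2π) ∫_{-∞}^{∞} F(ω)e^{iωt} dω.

F[g](ω) = \frac{\pi e^{- 2 i \omega - \frac{\left|{\omega}\right|}{2}}}{8}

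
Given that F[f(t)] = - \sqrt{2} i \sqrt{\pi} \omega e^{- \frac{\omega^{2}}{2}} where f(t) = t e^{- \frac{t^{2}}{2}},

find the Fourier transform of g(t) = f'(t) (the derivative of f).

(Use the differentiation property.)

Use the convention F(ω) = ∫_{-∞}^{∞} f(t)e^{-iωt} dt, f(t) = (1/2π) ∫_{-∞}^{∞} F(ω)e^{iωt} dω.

F[g](ω) = \sqrt{2} \sqrt{\pi} \omega^{2} e^{- \frac{\omega^{2}}{2}}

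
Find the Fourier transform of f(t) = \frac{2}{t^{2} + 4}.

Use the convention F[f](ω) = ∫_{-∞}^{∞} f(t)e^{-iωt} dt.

F(ω) = \pi e^{- 2 \left|{\omega}\right|}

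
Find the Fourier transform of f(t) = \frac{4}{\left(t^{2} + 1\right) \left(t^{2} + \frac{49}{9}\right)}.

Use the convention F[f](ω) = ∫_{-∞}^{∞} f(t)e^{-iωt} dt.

F(ω) = \frac{9 \pi e^{- \left|{\omega}\right|}}{10} - \frac{27 \pi e^{- \frac{7 \left|{\omega}\right|}{3}}}{70}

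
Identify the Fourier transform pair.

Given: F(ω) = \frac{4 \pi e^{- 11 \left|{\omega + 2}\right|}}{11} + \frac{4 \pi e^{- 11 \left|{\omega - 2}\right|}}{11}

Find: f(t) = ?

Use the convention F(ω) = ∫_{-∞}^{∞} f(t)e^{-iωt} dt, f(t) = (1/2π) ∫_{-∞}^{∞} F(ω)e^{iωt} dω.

f(t) = \frac{8 \cos{\left(2 t \right)}}{t^{2} + 121}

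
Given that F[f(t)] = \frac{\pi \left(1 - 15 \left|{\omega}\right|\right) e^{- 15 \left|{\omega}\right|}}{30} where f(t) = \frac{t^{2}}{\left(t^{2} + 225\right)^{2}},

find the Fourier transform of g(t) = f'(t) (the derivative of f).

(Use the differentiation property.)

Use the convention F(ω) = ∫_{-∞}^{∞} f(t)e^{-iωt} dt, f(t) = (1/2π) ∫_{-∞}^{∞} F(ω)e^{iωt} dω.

F[g](ω) = \frac{i \pi \omega \left(1 - 15 \left|{\omega}\right|\right) e^{- 15 \left|{\omega}\right|}}{30}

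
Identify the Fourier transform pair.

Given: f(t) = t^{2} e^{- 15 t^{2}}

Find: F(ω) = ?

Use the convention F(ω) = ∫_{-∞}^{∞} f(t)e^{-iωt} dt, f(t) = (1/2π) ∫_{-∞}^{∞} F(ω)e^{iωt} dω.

F(ω) = \frac{\sqrt{15} \sqrt{\pi} \left(30 - \omega^{2}\right) e^{- \frac{\omega^{2}}{60}}}{13500}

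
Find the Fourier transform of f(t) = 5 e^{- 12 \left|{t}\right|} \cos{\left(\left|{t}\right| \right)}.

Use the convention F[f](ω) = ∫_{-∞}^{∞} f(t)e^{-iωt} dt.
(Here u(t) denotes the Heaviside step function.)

F(ω) = \frac{120 \left(\omega^{2} + 145\right)}{\omega^{4} + 286 \omega^{2} + 21025}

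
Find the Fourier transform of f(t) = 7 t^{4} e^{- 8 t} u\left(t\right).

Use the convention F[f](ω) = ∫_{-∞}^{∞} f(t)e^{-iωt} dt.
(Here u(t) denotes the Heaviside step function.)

F(ω) = \frac{168}{\left(i \omega + 8\right)^{5}}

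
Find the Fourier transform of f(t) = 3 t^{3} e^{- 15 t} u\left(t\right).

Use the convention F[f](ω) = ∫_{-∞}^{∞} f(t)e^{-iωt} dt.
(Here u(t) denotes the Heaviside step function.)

F(ω) = \frac{18}{\left(i \omega + 15\right)^{4}}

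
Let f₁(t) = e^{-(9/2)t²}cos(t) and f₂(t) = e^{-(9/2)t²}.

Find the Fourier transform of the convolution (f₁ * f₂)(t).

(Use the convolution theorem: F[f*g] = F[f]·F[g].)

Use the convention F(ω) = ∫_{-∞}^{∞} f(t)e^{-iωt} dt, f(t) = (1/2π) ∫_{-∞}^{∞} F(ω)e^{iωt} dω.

F[f₁*f₂](ω) = \frac{\pi \left(e^{\frac{2 \omega}{9}} + 1\right) e^{- \frac{\omega^{2}}{9} - \frac{\omega}{9} - \frac{1}{18}}}{9}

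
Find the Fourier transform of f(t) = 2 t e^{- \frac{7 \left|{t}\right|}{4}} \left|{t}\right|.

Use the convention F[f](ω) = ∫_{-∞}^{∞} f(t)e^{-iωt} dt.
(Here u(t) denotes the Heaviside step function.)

F(ω) = \frac{2048 i \omega \left(16 \omega^{2} - 147\right)}{\left(16 \omega^{2} + 49\right)^{3}}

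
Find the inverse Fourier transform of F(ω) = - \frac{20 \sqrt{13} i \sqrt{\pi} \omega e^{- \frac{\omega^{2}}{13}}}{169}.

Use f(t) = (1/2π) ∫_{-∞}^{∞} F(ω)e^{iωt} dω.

f(t) = 5 t e^{- \frac{13 t^{2}}{4}}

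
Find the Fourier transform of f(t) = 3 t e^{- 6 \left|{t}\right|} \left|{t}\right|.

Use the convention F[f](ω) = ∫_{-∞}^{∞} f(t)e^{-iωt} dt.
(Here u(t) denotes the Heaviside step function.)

F(ω) = \frac{12 i \omega \left(\omega^{2} - 108\right)}{\left(\omega^{2} + 36\right)^{3}}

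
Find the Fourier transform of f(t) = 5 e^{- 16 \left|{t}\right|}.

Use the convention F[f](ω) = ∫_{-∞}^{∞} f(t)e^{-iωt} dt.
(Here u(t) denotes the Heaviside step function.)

F(ω) = \frac{160}{\omega^{2} + 256}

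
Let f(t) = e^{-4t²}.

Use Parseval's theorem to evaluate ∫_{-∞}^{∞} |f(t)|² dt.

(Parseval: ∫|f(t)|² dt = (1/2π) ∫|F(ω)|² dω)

∫|f(t)|² dt = \frac{\sqrt{2} \sqrt{\pi}}{4}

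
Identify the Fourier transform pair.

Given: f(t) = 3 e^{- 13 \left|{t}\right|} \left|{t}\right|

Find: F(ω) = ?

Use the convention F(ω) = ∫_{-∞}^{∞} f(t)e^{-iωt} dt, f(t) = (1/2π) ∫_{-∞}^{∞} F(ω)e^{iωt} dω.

F(ω) = \frac{6 \left(169 - \omega^{2}\right)}{\left(\omega^{2} + 169\right)^{2}}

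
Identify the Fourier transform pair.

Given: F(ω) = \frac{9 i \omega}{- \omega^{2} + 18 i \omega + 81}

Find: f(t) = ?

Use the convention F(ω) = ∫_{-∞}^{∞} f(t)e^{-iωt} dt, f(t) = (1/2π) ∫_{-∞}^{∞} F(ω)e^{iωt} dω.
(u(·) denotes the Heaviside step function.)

f(t) = 9 \left(1 - 9 t\right) e^{- 9 t} u\left(t\right)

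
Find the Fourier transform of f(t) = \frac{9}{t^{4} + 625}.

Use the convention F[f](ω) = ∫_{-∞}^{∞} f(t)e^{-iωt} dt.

F(ω) = \frac{9 \pi e^{- \frac{5 \sqrt{2} \left|{\omega}\right|}{2}} \sin{\left(\frac{5 \sqrt{2} \left|{\omega}\right|}{2} + \frac{\pi}{4} \right)}}{125}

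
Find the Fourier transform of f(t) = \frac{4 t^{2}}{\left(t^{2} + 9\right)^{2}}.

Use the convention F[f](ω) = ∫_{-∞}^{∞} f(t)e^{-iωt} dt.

F(ω) = \frac{2 \pi \left(1 - 3 \left|{\omega}\right|\right) e^{- 3 \left|{\omega}\right|}}{3}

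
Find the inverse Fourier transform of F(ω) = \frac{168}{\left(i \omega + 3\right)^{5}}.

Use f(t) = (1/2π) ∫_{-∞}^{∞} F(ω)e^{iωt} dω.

f(t) = 7 t^{4} e^{- 3 t} u\left(t\right)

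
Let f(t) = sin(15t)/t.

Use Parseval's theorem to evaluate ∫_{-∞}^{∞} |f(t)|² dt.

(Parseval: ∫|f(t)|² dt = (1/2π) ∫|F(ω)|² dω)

∫|f(t)|² dt = 15 \pi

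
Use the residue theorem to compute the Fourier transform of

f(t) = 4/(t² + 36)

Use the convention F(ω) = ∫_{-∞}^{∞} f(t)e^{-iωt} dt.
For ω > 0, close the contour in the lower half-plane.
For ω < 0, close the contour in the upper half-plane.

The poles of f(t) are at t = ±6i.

Let g(z) = f(z)e^{-iωz}; for large |z| the factor e^{-iωz} decays in the lower half-plane when ω > 0 and in the upper half-plane when ω < 0.

Case ω > 0 (lower half-plane, clockwise contour ⇒ F(ω) = -2πi·ΣRes):
  Res_{z = - 6 i} g(z) = \frac{i e^{- 6 \omega}}{3}
  F(ω) = -2πi·ΣRes = \frac{2 \pi e^{- 6 \omega}}{3}

Case ω < 0 (upper half-plane, counterclockwise contour ⇒ F(ω) = +2πi·ΣRes):
  Res_{z = 6 i} g(z) = - \frac{i e^{6 \omega}}{3}
  F(ω) = 2πi·ΣRes = \frac{2 \pi e^{6 \omega}}{3}

Both cases combine into a single formula in |ω|:

F(ω) = \frac{2 \pi e^{- 6 \left|{\omega}\right|}}{3}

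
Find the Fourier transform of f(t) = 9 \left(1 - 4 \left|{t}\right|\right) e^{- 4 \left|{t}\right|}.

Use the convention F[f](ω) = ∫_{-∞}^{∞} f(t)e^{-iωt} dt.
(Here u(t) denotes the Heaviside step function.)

F(ω) = \frac{144 \omega^{2}}{\left(\omega^{2} + 16\right)^{2}}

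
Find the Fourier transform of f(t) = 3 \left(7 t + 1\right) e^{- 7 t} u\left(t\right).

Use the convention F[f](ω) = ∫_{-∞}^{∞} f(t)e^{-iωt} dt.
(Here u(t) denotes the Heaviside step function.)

F(ω) = \frac{3 \left(- i \omega - 14\right)}{\omega^{2} - 14 i \omega - 49}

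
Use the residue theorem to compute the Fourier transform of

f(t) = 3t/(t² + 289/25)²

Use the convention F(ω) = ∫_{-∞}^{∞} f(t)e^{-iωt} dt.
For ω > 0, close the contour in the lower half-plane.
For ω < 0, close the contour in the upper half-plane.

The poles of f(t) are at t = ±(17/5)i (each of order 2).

Let g(z) = f(z)e^{-iωz}; for large |z| the factor e^{-iωz} decays in the lower half-plane when ω > 0 and in the upper half-plane when ω < 0.

Case ω > 0 (lower half-plane, clockwise contour ⇒ F(ω) = -2πi·ΣRes):
  Res_{z = - \frac{17 i}{5}} g(z) = \frac{15 \omega e^{- \frac{17 \omega}{5}}}{68} (pole of order 2)
  F(ω) = -2πi·ΣRes = - \frac{15 i \pi \omega e^{- \frac{17 \omega}{5}}}{34}

Case ω < 0 (upper half-plane, counterclockwise contour ⇒ F(ω) = +2πi·ΣRes):
  Res_{z = \frac{17 i}{5}} g(z) = - \frac{15 \omega e^{\frac{17 \omega}{5}}}{68} (pole of order 2)
  F(ω) = 2πi·ΣRes = - \frac{15 i \pi \omega e^{\frac{17 \omega}{5}}}{34}

Both cases combine into a single formula in |ω|:

F(ω) = - \frac{15 i \pi \omega e^{- \frac{17 \left|{\omega}\right|}{5}}}{34}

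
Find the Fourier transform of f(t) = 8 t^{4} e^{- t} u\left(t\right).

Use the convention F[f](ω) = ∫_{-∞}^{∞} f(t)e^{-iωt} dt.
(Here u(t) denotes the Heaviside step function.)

F(ω) = \frac{192}{\left(i \omega + 1\right)^{5}}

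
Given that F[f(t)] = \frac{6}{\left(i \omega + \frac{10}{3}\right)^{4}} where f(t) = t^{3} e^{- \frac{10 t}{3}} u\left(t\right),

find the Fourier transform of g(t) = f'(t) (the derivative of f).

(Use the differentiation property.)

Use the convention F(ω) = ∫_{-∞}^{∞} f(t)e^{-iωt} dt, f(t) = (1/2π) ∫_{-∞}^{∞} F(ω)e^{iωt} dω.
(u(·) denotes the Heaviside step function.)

F[g](ω) = \frac{486 i \omega}{\left(3 i \omega + 10\right)^{4}}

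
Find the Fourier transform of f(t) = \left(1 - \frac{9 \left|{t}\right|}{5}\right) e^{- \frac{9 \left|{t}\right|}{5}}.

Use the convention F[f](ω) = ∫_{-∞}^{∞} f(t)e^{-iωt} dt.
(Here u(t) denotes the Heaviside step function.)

F(ω) = \frac{4500 \omega^{2}}{\left(25 \omega^{2} + 81\right)^{2}}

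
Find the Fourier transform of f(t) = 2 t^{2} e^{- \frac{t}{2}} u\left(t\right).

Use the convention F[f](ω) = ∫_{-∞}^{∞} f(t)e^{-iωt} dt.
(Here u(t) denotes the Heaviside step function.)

F(ω) = \frac{32}{\left(2 i \omega + 1\right)^{3}}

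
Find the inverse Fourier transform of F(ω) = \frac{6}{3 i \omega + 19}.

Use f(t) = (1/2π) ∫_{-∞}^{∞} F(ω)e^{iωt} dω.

f(t) = 2 e^{- \frac{19 t}{3}} u\left(t\right)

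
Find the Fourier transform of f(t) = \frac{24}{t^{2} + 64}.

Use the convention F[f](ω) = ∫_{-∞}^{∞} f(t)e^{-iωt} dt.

F(ω) = 3 \pi e^{- 8 \left|{\omega}\right|}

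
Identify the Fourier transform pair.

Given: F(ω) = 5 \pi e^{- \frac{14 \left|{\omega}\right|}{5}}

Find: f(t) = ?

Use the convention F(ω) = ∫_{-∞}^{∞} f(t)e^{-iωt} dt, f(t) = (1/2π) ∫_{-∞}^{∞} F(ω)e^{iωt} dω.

f(t) = \frac{14}{t^{2} + \frac{196}{25}}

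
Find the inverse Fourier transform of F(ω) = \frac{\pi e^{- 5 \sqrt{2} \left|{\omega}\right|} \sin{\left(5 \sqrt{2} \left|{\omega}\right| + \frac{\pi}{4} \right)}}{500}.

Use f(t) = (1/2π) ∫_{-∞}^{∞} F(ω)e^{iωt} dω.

f(t) = \frac{2}{t^{4} + 10000}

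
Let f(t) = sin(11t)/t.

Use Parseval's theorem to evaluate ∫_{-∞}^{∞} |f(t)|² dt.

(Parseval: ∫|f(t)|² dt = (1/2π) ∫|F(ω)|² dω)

∫|f(t)|² dt = 11 \pi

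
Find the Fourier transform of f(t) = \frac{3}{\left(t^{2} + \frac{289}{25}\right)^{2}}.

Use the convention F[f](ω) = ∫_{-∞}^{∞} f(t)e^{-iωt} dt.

F(ω) = \frac{75 \pi \left(17 \left|{\omega}\right| + 5\right) e^{- \frac{17 \left|{\omega}\right|}{5}}}{9826}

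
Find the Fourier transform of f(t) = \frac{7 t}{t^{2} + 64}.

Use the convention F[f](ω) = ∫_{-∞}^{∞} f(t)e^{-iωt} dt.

F(ω) = - 7 i \pi e^{- 8 \left|{\omega}\right|} \operatorname{sign}{\left(\omega \right)}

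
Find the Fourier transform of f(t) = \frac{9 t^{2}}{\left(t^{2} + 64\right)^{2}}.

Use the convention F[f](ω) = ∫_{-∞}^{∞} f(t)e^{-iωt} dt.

F(ω) = \frac{9 \pi \left(1 - 8 \left|{\omega}\right|\right) e^{- 8 \left|{\omega}\right|}}{16}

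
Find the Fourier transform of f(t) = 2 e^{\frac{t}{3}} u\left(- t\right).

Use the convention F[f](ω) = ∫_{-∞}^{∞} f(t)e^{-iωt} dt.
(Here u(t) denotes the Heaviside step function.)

F(ω) = \frac{6 i}{3 \omega + i}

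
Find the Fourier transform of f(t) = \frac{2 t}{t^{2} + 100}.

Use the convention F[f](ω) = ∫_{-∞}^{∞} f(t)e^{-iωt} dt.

F(ω) = - 2 i \pi e^{- 10 \left|{\omega}\right|} \operatorname{sign}{\left(\omega \right)}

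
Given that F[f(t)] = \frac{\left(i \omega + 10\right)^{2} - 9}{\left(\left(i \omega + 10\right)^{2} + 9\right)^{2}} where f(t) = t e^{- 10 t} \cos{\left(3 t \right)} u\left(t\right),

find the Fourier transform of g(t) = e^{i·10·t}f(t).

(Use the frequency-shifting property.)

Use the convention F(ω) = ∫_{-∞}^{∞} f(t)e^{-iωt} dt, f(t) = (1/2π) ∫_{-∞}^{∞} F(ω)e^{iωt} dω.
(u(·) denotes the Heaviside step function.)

F[g](ω) = \frac{\left(i \left(\omega - 10\right) + 10\right)^{2} - 9}{\left(\left(i \left(\omega - 10\right) + 10\right)^{2} + 9\right)^{2}}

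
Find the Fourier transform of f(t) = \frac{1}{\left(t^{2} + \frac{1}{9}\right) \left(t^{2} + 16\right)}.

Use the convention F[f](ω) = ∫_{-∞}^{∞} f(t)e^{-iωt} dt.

F(ω) = - \frac{9 \pi e^{- 4 \left|{\omega}\right|}}{572} + \frac{27 \pi e^{- \frac{\left|{\omega}\right|}{3}}}{143}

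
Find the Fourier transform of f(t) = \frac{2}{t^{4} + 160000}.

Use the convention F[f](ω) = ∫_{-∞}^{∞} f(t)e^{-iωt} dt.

F(ω) = \frac{\pi e^{- 10 \sqrt{2} \left|{\omega}\right|} \sin{\left(10 \sqrt{2} \left|{\omega}\right| + \frac{\pi}{4} \right)}}{4000}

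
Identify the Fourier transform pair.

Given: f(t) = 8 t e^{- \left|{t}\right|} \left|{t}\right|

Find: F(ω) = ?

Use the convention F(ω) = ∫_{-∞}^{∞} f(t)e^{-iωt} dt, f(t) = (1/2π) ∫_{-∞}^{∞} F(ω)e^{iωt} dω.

F(ω) = \frac{32 i \omega \left(\omega^{2} - 3\right)}{\left(\omega^{2} + 1\right)^{3}}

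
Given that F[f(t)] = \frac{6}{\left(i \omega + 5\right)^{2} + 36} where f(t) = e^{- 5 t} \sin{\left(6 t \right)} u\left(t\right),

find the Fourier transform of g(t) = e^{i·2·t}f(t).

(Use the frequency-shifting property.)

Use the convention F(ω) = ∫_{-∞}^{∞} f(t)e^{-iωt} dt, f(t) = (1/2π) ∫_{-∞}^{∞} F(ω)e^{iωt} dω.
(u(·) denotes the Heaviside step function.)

F[g](ω) = \frac{6}{\left(i \left(\omega - 2\right) + 5\right)^{2} + 36}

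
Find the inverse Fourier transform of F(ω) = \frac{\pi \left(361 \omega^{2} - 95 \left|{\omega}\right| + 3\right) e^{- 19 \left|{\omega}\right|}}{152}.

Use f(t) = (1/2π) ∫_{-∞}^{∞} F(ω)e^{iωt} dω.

f(t) = \frac{t^{4}}{\left(t^{2} + 361\right)^{3}}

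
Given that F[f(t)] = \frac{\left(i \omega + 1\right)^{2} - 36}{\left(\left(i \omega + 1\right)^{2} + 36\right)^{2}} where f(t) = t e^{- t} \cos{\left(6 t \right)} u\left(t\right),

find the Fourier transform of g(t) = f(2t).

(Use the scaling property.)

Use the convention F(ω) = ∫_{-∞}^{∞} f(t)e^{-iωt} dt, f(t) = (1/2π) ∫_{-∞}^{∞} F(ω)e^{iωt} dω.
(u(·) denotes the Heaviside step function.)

F[g](ω) = \frac{2 \left(\left(i \omega + 2\right)^{2} - 144\right)}{\left(\left(i \omega + 2\right)^{2} + 144\right)^{2}}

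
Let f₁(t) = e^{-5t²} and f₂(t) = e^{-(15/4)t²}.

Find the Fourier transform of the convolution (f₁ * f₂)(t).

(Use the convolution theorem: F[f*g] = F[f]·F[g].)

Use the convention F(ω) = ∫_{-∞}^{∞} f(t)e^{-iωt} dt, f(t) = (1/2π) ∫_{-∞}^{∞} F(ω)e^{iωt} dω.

F[f₁*f₂](ω) = \frac{2 \sqrt{3} \pi e^{- \frac{7 \omega^{2}}{60}}}{15}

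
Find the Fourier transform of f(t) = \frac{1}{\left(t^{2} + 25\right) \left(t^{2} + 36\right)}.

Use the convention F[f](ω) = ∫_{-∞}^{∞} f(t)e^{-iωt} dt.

F(ω) = \frac{\pi \left(6 e^{\left|{\omega}\right|} - 5\right) e^{- 6 \left|{\omega}\right|}}{330}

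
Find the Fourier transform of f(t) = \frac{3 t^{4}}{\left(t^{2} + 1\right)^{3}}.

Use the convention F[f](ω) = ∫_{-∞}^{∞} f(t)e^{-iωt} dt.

F(ω) = \frac{3 \pi \left(\omega^{2} - 5 \left|{\omega}\right| + 3\right) e^{- \left|{\omega}\right|}}{8}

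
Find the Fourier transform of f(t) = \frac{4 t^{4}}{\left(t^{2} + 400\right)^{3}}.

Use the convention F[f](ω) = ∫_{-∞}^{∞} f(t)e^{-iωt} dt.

F(ω) = \frac{\pi \left(400 \omega^{2} - 100 \left|{\omega}\right| + 3\right) e^{- 20 \left|{\omega}\right|}}{40}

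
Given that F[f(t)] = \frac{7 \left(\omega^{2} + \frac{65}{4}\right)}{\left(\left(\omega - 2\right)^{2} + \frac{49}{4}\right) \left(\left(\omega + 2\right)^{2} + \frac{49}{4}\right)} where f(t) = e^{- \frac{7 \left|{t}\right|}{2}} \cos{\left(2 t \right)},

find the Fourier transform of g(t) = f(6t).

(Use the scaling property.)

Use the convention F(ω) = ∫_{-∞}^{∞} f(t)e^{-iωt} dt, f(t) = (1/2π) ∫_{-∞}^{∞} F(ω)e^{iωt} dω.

F[g](ω) = \frac{42 \left(\omega^{2} + 585\right)}{\omega^{4} + 594 \omega^{2} + 342225}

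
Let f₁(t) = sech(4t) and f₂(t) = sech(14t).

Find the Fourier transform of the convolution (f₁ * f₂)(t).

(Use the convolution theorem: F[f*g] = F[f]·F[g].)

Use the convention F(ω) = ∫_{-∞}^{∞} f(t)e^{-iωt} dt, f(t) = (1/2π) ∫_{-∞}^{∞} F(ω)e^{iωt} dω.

F[f₁*f₂](ω) = \frac{\pi^{2}}{56 \cosh{\left(\frac{\pi \omega}{28} \right)} \cosh{\left(\frac{\pi \omega}{8} \right)}}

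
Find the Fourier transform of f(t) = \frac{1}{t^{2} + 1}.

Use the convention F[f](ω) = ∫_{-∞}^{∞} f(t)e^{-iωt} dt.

F(ω) = \pi e^{- \left|{\omega}\right|}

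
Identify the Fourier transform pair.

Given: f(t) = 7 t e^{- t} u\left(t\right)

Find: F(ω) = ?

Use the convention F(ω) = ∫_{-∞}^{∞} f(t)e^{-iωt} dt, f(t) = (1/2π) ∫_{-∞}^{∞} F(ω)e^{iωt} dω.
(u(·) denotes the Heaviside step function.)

F(ω) = \frac{7}{\left(i \omega + 1\right)^{2}}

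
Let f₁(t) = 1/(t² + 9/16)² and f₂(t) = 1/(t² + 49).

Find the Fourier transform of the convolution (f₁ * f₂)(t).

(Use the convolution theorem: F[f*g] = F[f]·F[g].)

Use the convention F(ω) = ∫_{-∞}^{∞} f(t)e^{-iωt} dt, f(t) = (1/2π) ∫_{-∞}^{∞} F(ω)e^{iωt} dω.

F[f₁*f₂](ω) = \frac{8 \pi^{2} \left(3 \left|{\omega}\right| + 4\right) e^{- \frac{31 \left|{\omega}\right|}{4}}}{189}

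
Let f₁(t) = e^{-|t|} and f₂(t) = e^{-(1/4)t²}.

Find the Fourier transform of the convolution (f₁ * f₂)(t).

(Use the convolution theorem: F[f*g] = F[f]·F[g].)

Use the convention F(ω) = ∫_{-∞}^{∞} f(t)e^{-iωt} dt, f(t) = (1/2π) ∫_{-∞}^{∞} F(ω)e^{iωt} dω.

F[f₁*f₂](ω) = \frac{4 \sqrt{\pi} e^{- \omega^{2}}}{\omega^{2} + 1}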